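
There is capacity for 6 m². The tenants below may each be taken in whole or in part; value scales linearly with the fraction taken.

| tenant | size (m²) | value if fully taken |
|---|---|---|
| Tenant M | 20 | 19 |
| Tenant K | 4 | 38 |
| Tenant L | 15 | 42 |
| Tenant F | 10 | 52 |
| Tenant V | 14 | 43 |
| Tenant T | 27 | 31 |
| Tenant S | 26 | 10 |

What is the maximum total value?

48.4

Best value per unit of size first: Tenant K 38/4≈9.5, Tenant F 52/10≈5.2, Tenant V 43/14≈3.07, Tenant L 42/15≈2.8, Tenant T 31/27≈1.15, Tenant M 19/20≈0.95, Tenant S 10/26≈0.385.
Tenant K: take in full, 4 m² for value 38 ; 2 left.
2 m² left: a 2/10 share of Tenant F gives 52×2/10 = 10.4.
Total value = 48.4.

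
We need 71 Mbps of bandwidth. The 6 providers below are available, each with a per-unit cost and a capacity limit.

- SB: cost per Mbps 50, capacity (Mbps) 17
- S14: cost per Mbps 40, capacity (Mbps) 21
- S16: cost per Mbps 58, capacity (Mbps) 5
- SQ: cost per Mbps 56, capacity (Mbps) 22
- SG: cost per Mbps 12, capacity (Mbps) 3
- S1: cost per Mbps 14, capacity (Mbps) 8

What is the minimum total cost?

Fill from the cheapest provider first.
SG at 12: take all 3 Mbps — 68 still needed.
Take 8 from S1 at 14 — need 60 more.
S14 at 40: take all 21 Mbps — 39 still needed.
SB (50): use full 17 — 22 Mbps to go.
SQ at 56: take all 22 Mbps — 0 still needed.
S16: unused.
Cost = 3×12 + 8×14 + 21×40 + 17×50 + 22×56 = 3070.

3070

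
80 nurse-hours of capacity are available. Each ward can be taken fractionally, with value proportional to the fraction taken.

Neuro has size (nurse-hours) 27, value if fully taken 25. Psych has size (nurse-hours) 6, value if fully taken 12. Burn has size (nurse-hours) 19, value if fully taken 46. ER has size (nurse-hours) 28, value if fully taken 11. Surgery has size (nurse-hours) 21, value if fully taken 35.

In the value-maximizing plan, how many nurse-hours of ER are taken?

Sort by value density: Burn 46/19≈2.42, Psych 12/6≈2, Surgery 35/21≈1.67, Neuro 25/27≈0.926, ER 11/28≈0.393.
All 19 nurse-hours of Burn fit (value 46) — 61 remain.
Psych: take in full, 6 nurse-hours for value 12 — 55 left.
Take all of Surgery (21 nurse-hours, value 35) — 34 nurse-hours left.
Neuro: take in full, 27 nurse-hours for value 25 — 7 left.
7 nurse-hours left: a 7/28 share of ER gives 11×7/28 = 2.75.

7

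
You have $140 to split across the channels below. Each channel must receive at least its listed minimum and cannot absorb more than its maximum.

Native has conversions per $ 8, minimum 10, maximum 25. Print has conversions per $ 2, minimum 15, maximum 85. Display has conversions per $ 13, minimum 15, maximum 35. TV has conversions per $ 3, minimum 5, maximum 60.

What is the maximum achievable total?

Meeting every minimum uses 10+15+15+5 = 45 $, leaving 95.
Highest conversions per $ first: Display 13 > Native 8 > TV 3 > Print 2.
Display: +20 to 35 (cap) → 75 left.
Give Native 15 more to hit its cap of 25 → 60 left.
Give TV 55 more to hit its cap of 60 → 5 left.
Only 5 left; Print takes them to reach 20.
Total = 8×25 + 2×20 + 13×35 + 3×60 = 875.

875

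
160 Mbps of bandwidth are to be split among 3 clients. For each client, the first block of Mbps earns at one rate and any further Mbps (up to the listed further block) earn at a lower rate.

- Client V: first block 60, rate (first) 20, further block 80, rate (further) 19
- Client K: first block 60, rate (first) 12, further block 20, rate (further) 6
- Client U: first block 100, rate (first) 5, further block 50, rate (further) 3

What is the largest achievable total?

Order all 6 blocks by rate: Client V/tier1 20 > Client V/tier2 19 > Client K/tier1 12 > Client K/tier2 6 > Client U/tier1 5 > Client U/tier2 3.
Fill Client V tier1 block (60 at 20) ; 100 left.
Client V tier2 at 19: fill all 80 ; 20 left.
Client K/tier1: +20 of 60 at 12; pool empty.
Total = 20×60 + 19×80 + 12×20 = 2960.

2960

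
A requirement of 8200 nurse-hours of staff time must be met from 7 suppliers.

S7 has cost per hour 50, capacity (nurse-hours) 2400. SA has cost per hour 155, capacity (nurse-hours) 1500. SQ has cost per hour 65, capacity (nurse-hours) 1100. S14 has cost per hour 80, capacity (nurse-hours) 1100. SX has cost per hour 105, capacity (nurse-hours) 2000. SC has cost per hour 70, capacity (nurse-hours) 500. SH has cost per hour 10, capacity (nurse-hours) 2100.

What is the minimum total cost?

440500

Fill from the cheapest supplier first.
Take 2100 from SH at 10 → need 6100 more.
S7 at 50: take all 2400 nurse-hours → 3700 still needed.
Take 1100 from SQ at 65 → need 2600 more.
SC at 70: take all 500 nurse-hours → 2100 still needed.
S14 at 80: take all 1100 nurse-hours → 1000 still needed.
Take 1000 from SX at 105 to finish.
SA: unused.
Cost = 2100×10 + 2400×50 + 1100×65 + 500×70 + 1100×80 + 1000×105 = 440500.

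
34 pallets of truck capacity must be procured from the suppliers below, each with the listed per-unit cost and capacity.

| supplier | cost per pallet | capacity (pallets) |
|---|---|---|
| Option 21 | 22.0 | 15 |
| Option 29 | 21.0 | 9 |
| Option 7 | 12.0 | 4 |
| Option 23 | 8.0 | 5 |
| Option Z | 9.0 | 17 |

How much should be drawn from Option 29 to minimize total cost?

8

Fill from the cheapest supplier first.
Option 23 at 8.0: take all 5 pallets ; 29 still needed.
Option Z at 9.0: take all 17 pallets ; 12 still needed.
Option 7 at 12.0: take all 4 pallets ; 8 still needed.
Take 8 from Option 29 at 21.0 to finish.
Option 21: unused.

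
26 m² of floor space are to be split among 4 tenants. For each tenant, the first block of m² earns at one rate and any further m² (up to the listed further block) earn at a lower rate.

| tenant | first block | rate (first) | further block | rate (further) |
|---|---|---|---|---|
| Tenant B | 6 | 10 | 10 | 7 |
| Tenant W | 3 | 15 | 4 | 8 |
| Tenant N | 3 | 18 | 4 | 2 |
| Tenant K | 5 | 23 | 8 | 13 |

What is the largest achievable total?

Order all 8 blocks by rate: Tenant K/first 23 > Tenant N/first 18 > Tenant W/first 15 > Tenant K/second 13 > Tenant B/first 10 > Tenant W/second 8 > Tenant B/second 7 > Tenant N/second 2.
Tenant K first at 23: fill all 5 — 21 left.
Fill Tenant N first block (3 at 18) — 18 left.
Fill Tenant W first block (3 at 15) — 15 left.
Tenant K/second (13): +8 — 7 left.
Fill Tenant B first block (6 at 10) — 1 left.
Tenant W/second: +1 of 4 at 8; pool empty.
Total = 23×5 + 18×3 + 15×3 + 13×8 + 10×6 + 8×1 = 386.

386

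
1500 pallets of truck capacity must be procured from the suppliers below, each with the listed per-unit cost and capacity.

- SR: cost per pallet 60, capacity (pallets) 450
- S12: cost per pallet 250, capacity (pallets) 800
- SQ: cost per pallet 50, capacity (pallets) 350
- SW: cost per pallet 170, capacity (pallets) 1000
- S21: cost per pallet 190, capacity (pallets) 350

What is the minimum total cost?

163500

Cheapest first:
SQ at 50: take all 350 pallets — 1150 still needed.
SR at 60: take all 450 pallets — 700 still needed.
Take 700 from SW at 170 to finish.
S21, S12: unused.
Cost = 350×50 + 450×60 + 700×170 = 163500.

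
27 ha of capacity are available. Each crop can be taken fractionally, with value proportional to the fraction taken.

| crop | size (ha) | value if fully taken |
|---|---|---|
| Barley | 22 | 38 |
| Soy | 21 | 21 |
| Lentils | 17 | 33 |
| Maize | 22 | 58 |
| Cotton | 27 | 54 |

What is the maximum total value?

Best value per unit of size first: Maize 58/22≈2.64, Cotton 54/27≈2, Lentils 33/17≈1.94, Barley 38/22≈1.73, Soy 21/21≈1.
Take all of Maize (22 ha, value 58) ; 5 ha left.
Only 5 ha remain; take 5/27 of Cotton for value 54×5/27 = 10.
Total value = 68.

68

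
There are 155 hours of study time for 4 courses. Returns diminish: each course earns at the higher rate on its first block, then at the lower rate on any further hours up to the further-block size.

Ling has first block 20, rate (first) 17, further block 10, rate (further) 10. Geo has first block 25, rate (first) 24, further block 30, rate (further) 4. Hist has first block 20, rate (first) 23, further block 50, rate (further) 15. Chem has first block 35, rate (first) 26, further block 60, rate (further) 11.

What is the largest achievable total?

Treat each block as its own option and order by rate: Chem/first 26 > Geo/first 24 > Hist/first 23 > Ling/first 17 > Hist/second 15 > Chem/second 11 > Ling/second 10 > Geo/second 4.
Chem first at 26: fill all 35 ; 120 left.
Geo first at 24: fill all 25 ; 95 left.
Hist first at 23: fill all 20 ; 75 left.
Ling/first (17): +20 ; 55 left.
Hist second at 15: fill all 50 ; 5 left.
5 remain; put them into Chem second at 11.
Total = 26×35 + 24×25 + 23×20 + 17×20 + 15×50 + 11×5 = 3115.

3115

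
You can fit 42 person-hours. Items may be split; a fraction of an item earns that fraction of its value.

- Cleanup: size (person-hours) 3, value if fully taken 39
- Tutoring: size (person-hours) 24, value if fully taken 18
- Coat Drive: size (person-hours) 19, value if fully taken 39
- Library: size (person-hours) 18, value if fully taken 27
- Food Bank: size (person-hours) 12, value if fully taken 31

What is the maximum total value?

121

Sort by value density: Cleanup 39/3≈13, Food Bank 31/12≈2.58, Coat Drive 39/19≈2.05, Library 27/18≈1.5, Tutoring 18/24≈0.75.
Cleanup: take in full, 3 person-hours for value 39 ; 39 left.
All 12 person-hours of Food Bank fit (value 31) ; 27 remain.
Coat Drive: take in full, 19 person-hours for value 39 ; 8 left.
Only 8 person-hours remain; take 8/18 of Library for value 27×8/18 = 12.
Total value = 121.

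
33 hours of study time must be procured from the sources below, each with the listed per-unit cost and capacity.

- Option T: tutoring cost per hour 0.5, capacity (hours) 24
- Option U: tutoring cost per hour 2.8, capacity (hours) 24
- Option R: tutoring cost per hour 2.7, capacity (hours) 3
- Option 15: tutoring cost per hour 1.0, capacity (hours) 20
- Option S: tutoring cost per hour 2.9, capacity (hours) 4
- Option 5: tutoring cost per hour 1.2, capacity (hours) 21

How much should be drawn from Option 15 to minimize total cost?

Cheapest first:
Option T (0.5): use full 24 — 9 hours to go.
Take 9 from Option 15 at 1.0 to finish.
Option 5, Option R, Option U, Option S: unused.

9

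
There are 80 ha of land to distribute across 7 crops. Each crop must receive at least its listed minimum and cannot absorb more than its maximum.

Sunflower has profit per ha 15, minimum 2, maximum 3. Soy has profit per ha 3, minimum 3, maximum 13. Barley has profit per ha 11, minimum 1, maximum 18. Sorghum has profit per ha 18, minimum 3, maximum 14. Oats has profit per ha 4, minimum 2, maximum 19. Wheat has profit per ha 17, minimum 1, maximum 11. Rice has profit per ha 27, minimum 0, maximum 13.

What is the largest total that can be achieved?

Meeting every minimum uses 2+3+1+3+2+1+0 = 12 ha, leaving 68.
Highest profit per ha first: Rice 27 > Sorghum 18 > Wheat 17 > Sunflower 15 > Barley 11 > Oats 4 > Soy 3.
Rice: +13 to 13 (cap) — 55 left.
Sorghum takes 11 more to reach its cap of 14 — 44 left.
Give Wheat 10 more to hit its cap of 11 — 34 left.
Give Sunflower 1 more to hit its cap of 3 — 33 left.
Barley takes 17 more to reach its cap of 18 — 16 left.
Oats: +16 (room for 17) → 18. Pool exhausted.
Total = 15×3 + 3×3 + 11×18 + 18×14 + 4×18 + 17×11 + 27×13 = 1114.

1114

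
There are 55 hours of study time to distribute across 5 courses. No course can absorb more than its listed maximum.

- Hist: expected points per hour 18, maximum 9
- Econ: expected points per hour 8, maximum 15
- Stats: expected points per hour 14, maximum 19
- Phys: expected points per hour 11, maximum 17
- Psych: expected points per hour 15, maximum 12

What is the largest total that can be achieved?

Order the courses by expected points per hour: Hist 18 > Psych 15 > Stats 14 > Phys 11 > Econ 8.
Give Hist 9 to hit its cap of 9 ; 46 left.
Psych: +12 to 12 (cap) ; 34 left.
Stats: +19 to 19 (cap) ; 15 left.
Phys has room for 17 but only 15 remain, so it gets 15.
Total = 18×9 + 14×19 + 11×15 + 15×12 = 773.

773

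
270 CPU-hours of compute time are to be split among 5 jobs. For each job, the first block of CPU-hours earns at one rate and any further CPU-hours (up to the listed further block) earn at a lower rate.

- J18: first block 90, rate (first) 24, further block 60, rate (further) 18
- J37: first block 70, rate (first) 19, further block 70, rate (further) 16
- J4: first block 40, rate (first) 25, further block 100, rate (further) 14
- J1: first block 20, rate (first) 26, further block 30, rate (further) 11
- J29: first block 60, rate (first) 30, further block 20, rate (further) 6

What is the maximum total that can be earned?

6620

Treat each block as its own option and order by rate: J29/T1 30 > J1/T1 26 > J4/T1 25 > J18/T1 24 > J37/T1 19 > J18/T2 18 > J37/T2 16 > J4/T2 14 > J1/T2 11 > J29/T2 6.
Fill J29 T1 block (60 at 30) → 210 left.
J1 T1 at 26: fill all 20 → 190 left.
J4/T1 (25): +40 → 150 left.
J18 T1 at 24: fill all 90 → 60 left.
J37/T1: +60 of 70 at 19; pool empty.
Total = 30×60 + 26×20 + 25×40 + 24×90 + 19×60 = 6620.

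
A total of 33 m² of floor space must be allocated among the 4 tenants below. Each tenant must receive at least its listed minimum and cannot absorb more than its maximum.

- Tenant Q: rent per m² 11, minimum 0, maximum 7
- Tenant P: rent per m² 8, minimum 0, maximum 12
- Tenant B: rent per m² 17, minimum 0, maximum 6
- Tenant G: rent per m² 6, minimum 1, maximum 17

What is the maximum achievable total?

323

Meeting every minimum uses 0+0+0+1 = 1 m², leaving 32.
Rank by rent per m²: Tenant B 17 > Tenant Q 11 > Tenant P 8 > Tenant G 6.
Give Tenant B 6 more to hit its cap of 6 → 26 left.
Give Tenant Q 7 more to hit its cap of 7 → 19 left.
Tenant P: +12 to 12 (cap) → 7 left.
Tenant G: +7 (room for 16) → 8. Pool exhausted.
Total = 11×7 + 8×12 + 17×6 + 6×8 = 323.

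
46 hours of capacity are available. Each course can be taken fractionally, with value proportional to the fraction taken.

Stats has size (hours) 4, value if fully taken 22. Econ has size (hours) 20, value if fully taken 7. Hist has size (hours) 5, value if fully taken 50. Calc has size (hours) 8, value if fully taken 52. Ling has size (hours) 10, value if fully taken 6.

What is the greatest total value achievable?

Sort by value density: Hist 50/5≈10, Calc 52/8≈6.5, Stats 22/4≈5.5, Ling 6/10≈0.6, Econ 7/20≈0.35.
Hist: take in full, 5 hours for value 50 ; 41 left.
Calc: take in full, 8 hours for value 52 ; 33 left.
Stats: take in full, 4 hours for value 22 ; 29 left.
All 10 hours of Ling fit (value 6) ; 19 remain.
Fill the last 19 hours with part of Econ: 19/20 of it earns 6.65.
Total value = 136.65.

136.65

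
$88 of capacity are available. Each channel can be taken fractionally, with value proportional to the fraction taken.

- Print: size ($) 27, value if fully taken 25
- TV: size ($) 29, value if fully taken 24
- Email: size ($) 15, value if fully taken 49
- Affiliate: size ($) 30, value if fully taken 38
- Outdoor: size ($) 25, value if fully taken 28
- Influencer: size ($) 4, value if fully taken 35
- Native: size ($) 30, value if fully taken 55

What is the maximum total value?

187.08

Best value per unit of size first: Influencer 35/4≈8.75, Email 49/15≈3.27, Native 55/30≈1.83, Affiliate 38/30≈1.27, Outdoor 28/25≈1.12, Print 25/27≈0.926, TV 24/29≈0.828.
All 4 $ of Influencer fit (value 35) — 84 remain.
All 15 $ of Email fit (value 49) — 69 remain.
All 30 $ of Native fit (value 55) — 39 remain.
Take all of Affiliate (30 $, value 38) — 9 $ left.
Only 9 $ remain; take 9/25 of Outdoor for value 28×9/25 = 10.08.
Total value = 187.08.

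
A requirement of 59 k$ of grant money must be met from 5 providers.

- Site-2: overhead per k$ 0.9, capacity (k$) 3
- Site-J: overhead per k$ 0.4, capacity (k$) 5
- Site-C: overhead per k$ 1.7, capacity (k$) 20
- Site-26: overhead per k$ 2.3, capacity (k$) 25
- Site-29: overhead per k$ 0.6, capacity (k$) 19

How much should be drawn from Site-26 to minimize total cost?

12

Cheapest first:
Take 5 from Site-J at 0.4 ; need 54 more.
Site-29 at 0.6: take all 19 k$ ; 35 still needed.
Site-2 (0.9): use full 3 ; 32 k$ to go.
Site-C (1.7): use full 20 ; 12 k$ to go.
Site-26 (2.3): take the remaining 12 ; done.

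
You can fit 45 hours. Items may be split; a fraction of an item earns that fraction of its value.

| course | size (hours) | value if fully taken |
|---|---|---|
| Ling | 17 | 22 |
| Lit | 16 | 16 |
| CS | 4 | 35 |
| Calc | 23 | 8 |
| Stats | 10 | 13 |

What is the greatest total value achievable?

Best value per unit of size first: CS 35/4≈8.75, Stats 13/10≈1.3, Ling 22/17≈1.29, Lit 16/16≈1, Calc 8/23≈0.348.
CS: take in full, 4 hours for value 35 → 41 left.
Stats: take in full, 10 hours for value 13 → 31 left.
All 17 hours of Ling fit (value 22) → 14 remain.
Only 14 hours remain; take 14/16 of Lit for value 16×14/16 = 14.
Total value = 84.

84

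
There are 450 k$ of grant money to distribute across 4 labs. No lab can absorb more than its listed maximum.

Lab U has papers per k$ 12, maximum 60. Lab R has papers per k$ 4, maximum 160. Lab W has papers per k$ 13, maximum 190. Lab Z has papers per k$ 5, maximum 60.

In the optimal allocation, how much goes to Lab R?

140

Highest papers per k$ first: Lab W 13 > Lab U 12 > Lab Z 5 > Lab R 4.
Lab W takes 190 to reach its cap of 190 ; 260 left.
Give Lab U 60 to hit its cap of 60 ; 200 left.
Lab Z: +60 to 60 (cap) ; 140 left.
Only 140 left; Lab R takes them to reach 140.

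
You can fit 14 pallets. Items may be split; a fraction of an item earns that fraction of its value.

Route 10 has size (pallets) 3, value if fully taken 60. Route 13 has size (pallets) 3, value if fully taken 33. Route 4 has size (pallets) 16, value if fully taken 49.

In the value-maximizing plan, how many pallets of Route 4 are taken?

Rank by value-to-size ratio: Route 10 60/3≈20, Route 13 33/3≈11, Route 4 49/16≈3.06.
All 3 pallets of Route 10 fit (value 60) — 11 remain.
Route 13: take in full, 3 pallets for value 33 — 8 left.
Only 8 pallets remain; take 8/16 of Route 4 for value 49×8/16 = 24.5.

8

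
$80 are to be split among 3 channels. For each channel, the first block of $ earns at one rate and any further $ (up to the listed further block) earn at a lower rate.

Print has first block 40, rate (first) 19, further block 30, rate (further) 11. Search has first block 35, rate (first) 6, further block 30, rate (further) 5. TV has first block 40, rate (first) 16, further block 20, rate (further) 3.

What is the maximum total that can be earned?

Rank every tier by rate: Print/T1 19 > TV/T1 16 > Print/T2 11 > Search/T1 6 > Search/T2 5 > TV/T2 3.
Print T1 at 19: fill all 40 → 40 left.
TV/T1 (16): +40 → 0 left.
Total = 19×40 + 16×40 = 1400.

1400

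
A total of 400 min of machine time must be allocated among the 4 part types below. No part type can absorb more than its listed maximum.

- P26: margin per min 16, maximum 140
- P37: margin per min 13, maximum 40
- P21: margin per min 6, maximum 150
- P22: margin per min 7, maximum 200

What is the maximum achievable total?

4280

Rank by margin per min: P26 16 > P37 13 > P22 7 > P21 6.
Give P26 140 to hit its cap of 140 → 260 left.
P37 takes 40 to reach its cap of 40 → 220 left.
P22 takes 200 to reach its cap of 200 → 20 left.
P21: +20 (room for 150) → 20. Pool exhausted.
Total = 16×140 + 13×40 + 6×20 + 7×200 = 4280.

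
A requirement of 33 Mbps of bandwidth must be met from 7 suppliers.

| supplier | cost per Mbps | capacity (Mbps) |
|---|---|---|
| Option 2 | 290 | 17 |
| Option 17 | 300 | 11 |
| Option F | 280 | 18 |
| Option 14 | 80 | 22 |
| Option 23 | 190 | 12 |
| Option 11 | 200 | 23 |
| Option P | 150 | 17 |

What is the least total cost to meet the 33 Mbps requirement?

3410

Fill from the cheapest supplier first.
Option 14 at 80: take all 22 Mbps ; 11 still needed.
Option P (150): take the remaining 11 ; done.
Option 23, Option 11, Option F, Option 2, Option 17: unused.
Cost = 22×80 + 11×150 = 3410.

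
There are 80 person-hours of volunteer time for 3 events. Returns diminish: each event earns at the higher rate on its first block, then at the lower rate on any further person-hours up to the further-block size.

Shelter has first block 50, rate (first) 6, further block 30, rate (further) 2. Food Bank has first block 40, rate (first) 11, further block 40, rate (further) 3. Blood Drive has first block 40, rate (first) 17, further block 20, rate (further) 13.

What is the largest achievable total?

Treat each block as its own option and order by rate: Blood Drive/T1 17 > Blood Drive/T2 13 > Food Bank/T1 11 > Shelter/T1 6 > Food Bank/T2 3 > Shelter/T2 2.
Blood Drive T1 at 17: fill all 40 ; 40 left.
Fill Blood Drive T2 block (20 at 13) ; 20 left.
Food Bank/T1: +20 of 40 at 11; pool empty.
Total = 17×40 + 13×20 + 11×20 = 1160.

1160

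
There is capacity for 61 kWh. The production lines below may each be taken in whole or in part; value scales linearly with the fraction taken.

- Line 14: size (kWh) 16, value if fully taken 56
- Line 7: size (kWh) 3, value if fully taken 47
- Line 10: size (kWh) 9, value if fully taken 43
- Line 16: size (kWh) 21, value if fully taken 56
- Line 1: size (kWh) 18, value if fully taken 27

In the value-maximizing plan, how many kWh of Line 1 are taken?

Rank by value-to-size ratio: Line 7 47/3≈15.7, Line 10 43/9≈4.78, Line 14 56/16≈3.5, Line 16 56/21≈2.67, Line 1 27/18≈1.5.
Line 7: take in full, 3 kWh for value 47 ; 58 left.
Take all of Line 10 (9 kWh, value 43) ; 49 kWh left.
Take all of Line 14 (16 kWh, value 56) ; 33 kWh left.
Take all of Line 16 (21 kWh, value 56) ; 12 kWh left.
12 kWh left: a 12/18 share of Line 1 gives 27×12/18 = 18.

12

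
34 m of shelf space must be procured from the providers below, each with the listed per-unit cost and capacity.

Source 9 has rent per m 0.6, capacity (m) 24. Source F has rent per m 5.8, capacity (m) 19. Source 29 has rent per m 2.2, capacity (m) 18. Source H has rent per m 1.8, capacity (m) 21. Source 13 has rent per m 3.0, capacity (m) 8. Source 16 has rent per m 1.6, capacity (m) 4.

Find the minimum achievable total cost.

31.6

Fill from the cheapest provider first.
Source 9 (0.6): use full 24 — 10 m to go.
Take 4 from Source 16 at 1.6 — need 6 more.
Source H (1.8): take the remaining 6 — done.
Source 29, Source 13, Source F: unused.
Cost = 24×0.6 + 4×1.6 + 6×1.8 = 31.6.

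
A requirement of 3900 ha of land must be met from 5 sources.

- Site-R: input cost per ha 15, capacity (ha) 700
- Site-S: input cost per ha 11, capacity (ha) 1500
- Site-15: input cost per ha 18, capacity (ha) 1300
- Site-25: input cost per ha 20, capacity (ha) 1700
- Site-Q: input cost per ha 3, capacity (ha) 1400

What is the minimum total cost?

Fill from the cheapest source first.
Site-Q at 3: take all 1400 ha — 2500 still needed.
Take 1500 from Site-S at 11 — need 1000 more.
Site-R (15): use full 700 — 300 ha to go.
Site-15 (18): take the remaining 300 — done.
Site-25: unused.
Cost = 1400×3 + 1500×11 + 700×15 + 300×18 = 36600.

36600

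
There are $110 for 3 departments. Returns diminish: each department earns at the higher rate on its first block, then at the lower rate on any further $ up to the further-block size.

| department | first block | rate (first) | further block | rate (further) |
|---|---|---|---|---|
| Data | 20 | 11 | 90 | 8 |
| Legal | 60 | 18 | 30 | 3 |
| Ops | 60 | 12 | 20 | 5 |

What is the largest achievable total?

Treat each block as its own option and order by rate: Legal/tier1 18 > Ops/tier1 12 > Data/tier1 11 > Data/tier2 8 > Ops/tier2 5 > Legal/tier2 3.
Legal tier1 at 18: fill all 60 ; 50 left.
Ops tier1 at 12: only 50 left, fill 50.
Total = 18×60 + 12×50 = 1680.

1680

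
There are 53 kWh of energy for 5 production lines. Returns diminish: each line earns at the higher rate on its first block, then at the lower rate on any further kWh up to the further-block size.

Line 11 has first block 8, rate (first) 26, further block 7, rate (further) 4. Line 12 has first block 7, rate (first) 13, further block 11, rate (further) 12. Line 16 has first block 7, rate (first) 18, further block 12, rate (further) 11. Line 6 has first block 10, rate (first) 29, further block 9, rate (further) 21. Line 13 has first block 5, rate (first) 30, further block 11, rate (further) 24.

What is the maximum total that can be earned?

1266

Treat each block as its own option and order by rate: Line 13/first 30 > Line 6/first 29 > Line 11/first 26 > Line 13/second 24 > Line 6/second 21 > Line 16/first 18 > Line 12/first 13 > Line 12/second 12 > Line 16/second 11 > Line 11/second 4.
Fill Line 13 first block (5 at 30) → 48 left.
Line 6/first (29): +10 → 38 left.
Line 11 first at 26: fill all 8 → 30 left.
Fill Line 13 second block (11 at 24) → 19 left.
Line 6 second at 21: fill all 9 → 10 left.
Fill Line 16 first block (7 at 18) → 3 left.
Line 12 first at 13: only 3 left, fill 3.
Total = 30×5 + 29×10 + 26×8 + 24×11 + 21×9 + 18×7 + 13×3 = 1266.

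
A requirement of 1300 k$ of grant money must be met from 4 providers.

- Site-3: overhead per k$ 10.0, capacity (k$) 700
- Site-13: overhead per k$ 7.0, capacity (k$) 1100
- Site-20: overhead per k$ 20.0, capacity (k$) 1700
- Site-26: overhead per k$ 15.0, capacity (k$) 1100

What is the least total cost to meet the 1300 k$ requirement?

9700

Fill from the cheapest provider first.
Site-13 at 7.0: take all 1100 k$ → 200 still needed.
Site-3 at 10.0: take 200 of its 700 → requirement met.
Site-26, Site-20: unused.
Cost = 1100×7.0 + 200×10.0 = 9700.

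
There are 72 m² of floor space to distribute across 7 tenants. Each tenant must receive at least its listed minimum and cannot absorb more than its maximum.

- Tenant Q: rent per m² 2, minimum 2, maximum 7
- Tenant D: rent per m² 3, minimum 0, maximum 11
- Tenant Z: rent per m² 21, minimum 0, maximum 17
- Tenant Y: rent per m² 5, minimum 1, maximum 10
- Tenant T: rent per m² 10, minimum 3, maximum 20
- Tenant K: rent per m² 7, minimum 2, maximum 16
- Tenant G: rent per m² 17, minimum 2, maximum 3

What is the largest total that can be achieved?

Meeting every minimum uses 2+0+0+1+3+2+2 = 10 m², leaving 62.
Rank by rent per m²: Tenant Z 21 > Tenant G 17 > Tenant T 10 > Tenant K 7 > Tenant Y 5 > Tenant D 3 > Tenant Q 2.
Tenant Z: +17 to 17 (cap) — 45 left.
Tenant G: +1 to 3 (cap) — 44 left.
Give Tenant T 17 more to hit its cap of 20 — 27 left.
Tenant K: +14 to 16 (cap) — 13 left.
Tenant Y: +9 to 10 (cap) — 4 left.
Only 4 left; Tenant D takes them to reach 4.
Total = 2×2 + 3×4 + 21×17 + 5×10 + 10×20 + 7×16 + 17×3 = 786.

786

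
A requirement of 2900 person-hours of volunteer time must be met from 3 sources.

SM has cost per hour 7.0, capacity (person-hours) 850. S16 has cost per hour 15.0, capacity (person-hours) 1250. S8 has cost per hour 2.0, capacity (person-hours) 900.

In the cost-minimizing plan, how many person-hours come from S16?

1150

Cheapest first:
Take 900 from S8 at 2.0 — need 2000 more.
SM (7.0): use full 850 — 1150 person-hours to go.
Take 1150 from S16 at 15.0 to finish.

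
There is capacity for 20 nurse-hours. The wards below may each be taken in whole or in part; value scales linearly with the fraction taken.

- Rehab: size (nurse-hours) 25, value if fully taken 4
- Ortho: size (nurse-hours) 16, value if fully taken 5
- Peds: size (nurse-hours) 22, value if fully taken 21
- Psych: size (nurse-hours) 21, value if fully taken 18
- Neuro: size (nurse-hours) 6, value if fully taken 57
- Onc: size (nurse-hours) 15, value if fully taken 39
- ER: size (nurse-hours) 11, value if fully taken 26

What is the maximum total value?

93.4

Sort by value density: Neuro 57/6≈9.5, Onc 39/15≈2.6, ER 26/11≈2.36, Peds 21/22≈0.955, Psych 18/21≈0.857, Ortho 5/16≈0.312, Rehab 4/25≈0.16.
All 6 nurse-hours of Neuro fit (value 57) — 14 remain.
14 nurse-hours left: a 14/15 share of Onc gives 39×14/15 = 36.4.
Total value = 93.4.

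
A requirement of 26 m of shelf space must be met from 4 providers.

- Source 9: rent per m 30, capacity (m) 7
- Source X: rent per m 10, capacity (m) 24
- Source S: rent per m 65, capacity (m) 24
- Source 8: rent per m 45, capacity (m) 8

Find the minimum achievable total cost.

300

Use providers in increasing cost order.
Source X at 10: take all 24 m ; 2 still needed.
Take 2 from Source 9 at 30 to finish.
Source 8, Source S: unused.
Cost = 24×10 + 2×30 = 300.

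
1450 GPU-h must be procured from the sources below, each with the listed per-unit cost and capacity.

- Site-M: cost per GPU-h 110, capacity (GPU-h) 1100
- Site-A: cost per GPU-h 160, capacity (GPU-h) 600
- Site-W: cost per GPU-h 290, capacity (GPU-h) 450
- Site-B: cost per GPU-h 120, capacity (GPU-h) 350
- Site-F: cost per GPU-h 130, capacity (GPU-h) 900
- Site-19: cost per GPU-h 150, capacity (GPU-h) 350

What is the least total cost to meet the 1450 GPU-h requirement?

Cheapest first:
Take 1100 from Site-M at 110 ; need 350 more.
Site-B (120): use full 350 ; 0 GPU-h to go.
Site-F, Site-19, Site-A, Site-W: unused.
Cost = 1100×110 + 350×120 = 163000.

163000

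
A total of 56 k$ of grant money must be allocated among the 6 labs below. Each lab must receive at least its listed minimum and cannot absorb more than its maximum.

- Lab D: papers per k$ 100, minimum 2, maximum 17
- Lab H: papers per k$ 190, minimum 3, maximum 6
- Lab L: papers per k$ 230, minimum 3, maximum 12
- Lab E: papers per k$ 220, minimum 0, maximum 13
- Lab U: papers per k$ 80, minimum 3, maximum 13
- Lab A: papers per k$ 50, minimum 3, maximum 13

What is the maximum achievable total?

9010

Meeting every minimum uses 2+3+3+0+3+3 = 14 k$, leaving 42.
Highest papers per k$ first: Lab L 230 > Lab E 220 > Lab H 190 > Lab D 100 > Lab U 80 > Lab A 50.
Lab L: +9 to 12 (cap) — 33 left.
Lab E takes 13 more to reach its cap of 13 — 20 left.
Lab H: +3 to 6 (cap) — 17 left.
Lab D takes 15 more to reach its cap of 17 — 2 left.
Only 2 left; Lab U takes them to reach 5.
Total = 100×17 + 190×6 + 230×12 + 220×13 + 80×5 + 50×3 = 9010.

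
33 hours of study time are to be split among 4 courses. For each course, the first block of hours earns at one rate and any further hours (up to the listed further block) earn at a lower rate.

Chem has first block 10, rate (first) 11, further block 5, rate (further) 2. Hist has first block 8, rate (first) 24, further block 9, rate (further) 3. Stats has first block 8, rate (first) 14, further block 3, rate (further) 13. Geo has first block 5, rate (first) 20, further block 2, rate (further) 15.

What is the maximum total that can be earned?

Treat each block as its own option and order by rate: Hist/first 24 > Geo/first 20 > Geo/second 15 > Stats/first 14 > Stats/second 13 > Chem/first 11 > Hist/second 3 > Chem/second 2.
Fill Hist first block (8 at 24) → 25 left.
Geo first at 20: fill all 5 → 20 left.
Geo/second (15): +2 → 18 left.
Stats first at 14: fill all 8 → 10 left.
Stats/second (13): +3 → 7 left.
7 remain; put them into Chem first at 11.
Total = 24×8 + 20×5 + 15×2 + 14×8 + 13×3 + 11×7 = 550.

550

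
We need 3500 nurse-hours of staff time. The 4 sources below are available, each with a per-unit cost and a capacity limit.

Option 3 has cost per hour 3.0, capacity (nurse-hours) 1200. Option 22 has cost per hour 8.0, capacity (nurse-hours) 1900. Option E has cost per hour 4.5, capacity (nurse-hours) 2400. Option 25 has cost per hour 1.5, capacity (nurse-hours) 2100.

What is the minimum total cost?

7650

Fill from the cheapest source first.
Take 2100 from Option 25 at 1.5 ; need 1400 more.
Option 3 (3.0): use full 1200 ; 200 nurse-hours to go.
Take 200 from Option E at 4.5 to finish.
Option 22: unused.
Cost = 2100×1.5 + 1200×3.0 + 200×4.5 = 7650.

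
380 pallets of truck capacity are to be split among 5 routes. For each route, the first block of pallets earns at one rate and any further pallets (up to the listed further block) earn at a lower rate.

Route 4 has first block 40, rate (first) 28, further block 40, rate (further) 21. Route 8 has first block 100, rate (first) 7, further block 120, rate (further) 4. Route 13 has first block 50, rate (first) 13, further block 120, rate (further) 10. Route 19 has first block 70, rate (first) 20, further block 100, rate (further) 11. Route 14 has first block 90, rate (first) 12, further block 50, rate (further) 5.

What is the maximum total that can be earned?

Rank every tier by rate: Route 4/T1 28 > Route 4/T2 21 > Route 19/T1 20 > Route 13/T1 13 > Route 14/T1 12 > Route 19/T2 11 > Route 13/T2 10 > Route 8/T1 7 > Route 14/T2 5 > Route 8/T2 4.
Fill Route 4 T1 block (40 at 28) → 340 left.
Fill Route 4 T2 block (40 at 21) → 300 left.
Fill Route 19 T1 block (70 at 20) → 230 left.
Route 13 T1 at 13: fill all 50 → 180 left.
Route 14 T1 at 12: fill all 90 → 90 left.
90 remain; put them into Route 19 T2 at 11.
Total = 28×40 + 21×40 + 20×70 + 13×50 + 12×90 + 11×90 = 6080.

6080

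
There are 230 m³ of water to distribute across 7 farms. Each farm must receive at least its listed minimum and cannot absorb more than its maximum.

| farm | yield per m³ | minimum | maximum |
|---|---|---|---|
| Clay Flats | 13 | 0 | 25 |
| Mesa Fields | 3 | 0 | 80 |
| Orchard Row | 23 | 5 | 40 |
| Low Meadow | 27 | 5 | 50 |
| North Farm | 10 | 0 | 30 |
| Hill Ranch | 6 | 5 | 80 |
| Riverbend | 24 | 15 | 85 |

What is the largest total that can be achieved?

Meeting every minimum uses 0+0+5+5+0+5+15 = 30 m³, leaving 200.
Rank by yield per m³: Low Meadow 27 > Riverbend 24 > Orchard Row 23 > Clay Flats 13 > North Farm 10 > Hill Ranch 6 > Mesa Fields 3.
Give Low Meadow 45 more to hit its cap of 50 — 155 left.
Give Riverbend 70 more to hit its cap of 85 — 85 left.
Orchard Row: +35 to 40 (cap) — 50 left.
Clay Flats: +25 to 25 (cap) — 25 left.
Only 25 left; North Farm takes them to reach 25.
Total = 13×25 + 23×40 + 27×50 + 10×25 + 6×5 + 24×85 = 4915.

4915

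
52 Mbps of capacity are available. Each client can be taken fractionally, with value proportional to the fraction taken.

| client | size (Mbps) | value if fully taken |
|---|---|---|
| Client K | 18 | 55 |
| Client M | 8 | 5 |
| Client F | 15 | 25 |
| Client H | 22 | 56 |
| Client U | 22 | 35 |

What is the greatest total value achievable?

Sort by value density: Client K 55/18≈3.06, Client H 56/22≈2.55, Client F 25/15≈1.67, Client U 35/22≈1.59, Client M 5/8≈0.625.
Take all of Client K (18 Mbps, value 55) → 34 Mbps left.
Take all of Client H (22 Mbps, value 56) → 12 Mbps left.
12 Mbps left: a 12/15 share of Client F gives 25×12/15 = 20.
Total value = 131.

131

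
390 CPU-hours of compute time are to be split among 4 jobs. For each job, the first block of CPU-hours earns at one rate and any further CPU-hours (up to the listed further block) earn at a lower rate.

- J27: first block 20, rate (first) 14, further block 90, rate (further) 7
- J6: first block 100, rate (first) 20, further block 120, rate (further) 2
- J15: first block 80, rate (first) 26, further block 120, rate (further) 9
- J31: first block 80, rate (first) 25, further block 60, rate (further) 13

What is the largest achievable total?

7590

Order all 8 blocks by rate: J15/tier1 26 > J31/tier1 25 > J6/tier1 20 > J27/tier1 14 > J31/tier2 13 > J15/tier2 9 > J27/tier2 7 > J6/tier2 2.
Fill J15 tier1 block (80 at 26) → 310 left.
J31 tier1 at 25: fill all 80 → 230 left.
J6 tier1 at 20: fill all 100 → 130 left.
J27/tier1 (14): +20 → 110 left.
Fill J31 tier2 block (60 at 13) → 50 left.
J15/tier2: +50 of 120 at 9; pool empty.
Total = 26×80 + 25×80 + 20×100 + 14×20 + 13×60 + 9×50 = 7590.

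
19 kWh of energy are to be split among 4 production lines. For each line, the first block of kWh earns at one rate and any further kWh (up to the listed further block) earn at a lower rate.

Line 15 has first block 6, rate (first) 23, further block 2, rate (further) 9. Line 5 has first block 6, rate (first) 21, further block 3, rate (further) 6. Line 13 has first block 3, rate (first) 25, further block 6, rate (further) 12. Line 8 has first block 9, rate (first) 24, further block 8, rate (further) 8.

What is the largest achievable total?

450

Treat each block as its own option and order by rate: Line 13/tier1 25 > Line 8/tier1 24 > Line 15/tier1 23 > Line 5/tier1 21 > Line 13/tier2 12 > Line 15/tier2 9 > Line 8/tier2 8 > Line 5/tier2 6.
Line 13/tier1 (25): +3 ; 16 left.
Line 8/tier1 (24): +9 ; 7 left.
Fill Line 15 tier1 block (6 at 23) ; 1 left.
Line 5 tier1 at 21: only 1 left, fill 1.
Total = 25×3 + 24×9 + 23×6 + 21×1 = 450.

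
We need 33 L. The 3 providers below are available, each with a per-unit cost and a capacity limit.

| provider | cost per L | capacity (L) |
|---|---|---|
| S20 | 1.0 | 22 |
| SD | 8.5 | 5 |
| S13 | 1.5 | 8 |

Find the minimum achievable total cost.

59.5

Fill from the cheapest provider first.
Take 22 from S20 at 1.0 ; need 11 more.
S13 (1.5): use full 8 ; 3 L to go.
Take 3 from SD at 8.5 to finish.
Cost = 22×1.0 + 8×1.5 + 3×8.5 = 59.5.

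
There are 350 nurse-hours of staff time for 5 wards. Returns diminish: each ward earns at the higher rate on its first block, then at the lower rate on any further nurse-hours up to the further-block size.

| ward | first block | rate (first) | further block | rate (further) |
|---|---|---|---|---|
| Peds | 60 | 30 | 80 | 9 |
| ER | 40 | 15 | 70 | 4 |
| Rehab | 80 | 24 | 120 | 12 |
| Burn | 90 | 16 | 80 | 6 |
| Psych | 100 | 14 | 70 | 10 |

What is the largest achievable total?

6880

Treat each block as its own option and order by rate: Peds/first 30 > Rehab/first 24 > Burn/first 16 > ER/first 15 > Psych/first 14 > Rehab/second 12 > Psych/second 10 > Peds/second 9 > Burn/second 6 > ER/second 4.
Peds/first (30): +60 → 290 left.
Fill Rehab first block (80 at 24) → 210 left.
Burn first at 16: fill all 90 → 120 left.
Fill ER first block (40 at 15) → 80 left.
Psych/first: +80 of 100 at 14; pool empty.
Total = 30×60 + 24×80 + 16×90 + 15×40 + 14×80 = 6880.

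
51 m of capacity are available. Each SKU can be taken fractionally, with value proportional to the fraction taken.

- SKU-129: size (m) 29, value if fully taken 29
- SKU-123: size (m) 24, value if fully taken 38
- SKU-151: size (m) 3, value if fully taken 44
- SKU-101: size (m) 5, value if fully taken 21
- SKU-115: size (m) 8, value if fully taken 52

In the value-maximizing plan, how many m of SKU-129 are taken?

11

Rank by value-to-size ratio: SKU-151 44/3≈14.7, SKU-115 52/8≈6.5, SKU-101 21/5≈4.2, SKU-123 38/24≈1.58, SKU-129 29/29≈1.
SKU-151: take in full, 3 m for value 44 ; 48 left.
All 8 m of SKU-115 fit (value 52) ; 40 remain.
All 5 m of SKU-101 fit (value 21) ; 35 remain.
SKU-123: take in full, 24 m for value 38 ; 11 left.
Only 11 m remain; take 11/29 of SKU-129 for value 29×11/29 = 11.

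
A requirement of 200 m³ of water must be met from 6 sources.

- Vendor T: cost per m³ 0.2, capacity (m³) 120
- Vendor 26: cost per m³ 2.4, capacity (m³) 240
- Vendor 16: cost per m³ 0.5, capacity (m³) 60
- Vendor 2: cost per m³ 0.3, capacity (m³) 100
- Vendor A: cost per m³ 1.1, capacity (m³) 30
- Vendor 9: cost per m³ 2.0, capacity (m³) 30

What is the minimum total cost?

Use sources in increasing cost order.
Vendor T at 0.2: take all 120 m³ — 80 still needed.
Vendor 2 (0.3): take the remaining 80 — done.
Vendor 16, Vendor A, Vendor 9, Vendor 26: unused.
Cost = 120×0.2 + 80×0.3 = 48.

48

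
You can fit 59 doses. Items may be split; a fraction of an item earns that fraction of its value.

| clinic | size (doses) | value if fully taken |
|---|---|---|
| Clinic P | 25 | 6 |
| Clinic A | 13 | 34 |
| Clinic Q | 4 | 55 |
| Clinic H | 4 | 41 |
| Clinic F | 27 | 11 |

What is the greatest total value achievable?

143.64

Rank by value-to-size ratio: Clinic Q 55/4≈13.8, Clinic H 41/4≈10.2, Clinic A 34/13≈2.62, Clinic F 11/27≈0.407, Clinic P 6/25≈0.24.
Take all of Clinic Q (4 doses, value 55) — 55 doses left.
Take all of Clinic H (4 doses, value 41) — 51 doses left.
Take all of Clinic A (13 doses, value 34) — 38 doses left.
All 27 doses of Clinic F fit (value 11) — 11 remain.
Fill the last 11 doses with part of Clinic P: 11/25 of it earns 2.64.
Total value = 143.64.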